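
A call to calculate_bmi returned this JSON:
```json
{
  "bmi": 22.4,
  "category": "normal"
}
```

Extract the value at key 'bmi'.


22.4


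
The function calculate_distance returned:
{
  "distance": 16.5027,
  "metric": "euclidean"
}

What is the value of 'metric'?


euclidean


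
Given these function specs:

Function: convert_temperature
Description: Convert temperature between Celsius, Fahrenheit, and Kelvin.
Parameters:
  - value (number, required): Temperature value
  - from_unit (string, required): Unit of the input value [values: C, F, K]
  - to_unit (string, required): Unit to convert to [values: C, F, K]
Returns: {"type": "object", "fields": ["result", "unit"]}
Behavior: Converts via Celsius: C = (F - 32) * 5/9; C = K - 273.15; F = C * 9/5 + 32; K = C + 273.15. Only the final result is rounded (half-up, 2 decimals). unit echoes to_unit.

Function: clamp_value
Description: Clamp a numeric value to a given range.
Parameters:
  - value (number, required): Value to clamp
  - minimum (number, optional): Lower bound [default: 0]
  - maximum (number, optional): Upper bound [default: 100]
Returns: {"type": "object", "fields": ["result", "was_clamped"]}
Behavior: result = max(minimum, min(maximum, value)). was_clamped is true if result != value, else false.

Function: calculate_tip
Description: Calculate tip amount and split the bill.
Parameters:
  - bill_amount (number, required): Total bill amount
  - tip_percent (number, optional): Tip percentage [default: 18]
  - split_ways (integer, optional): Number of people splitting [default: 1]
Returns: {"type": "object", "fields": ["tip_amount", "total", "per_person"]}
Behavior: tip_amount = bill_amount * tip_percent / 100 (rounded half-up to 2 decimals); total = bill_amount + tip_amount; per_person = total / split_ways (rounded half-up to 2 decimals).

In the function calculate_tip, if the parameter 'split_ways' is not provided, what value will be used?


The calculate_tip spec declares:
  - split_ways (integer, optional): Number of people splitting [default: 1]
Default:
1


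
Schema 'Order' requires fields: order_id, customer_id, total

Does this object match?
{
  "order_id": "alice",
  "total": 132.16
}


Checking required fields...
Missing: customer_id
Invalid - missing required field 'customer_id'


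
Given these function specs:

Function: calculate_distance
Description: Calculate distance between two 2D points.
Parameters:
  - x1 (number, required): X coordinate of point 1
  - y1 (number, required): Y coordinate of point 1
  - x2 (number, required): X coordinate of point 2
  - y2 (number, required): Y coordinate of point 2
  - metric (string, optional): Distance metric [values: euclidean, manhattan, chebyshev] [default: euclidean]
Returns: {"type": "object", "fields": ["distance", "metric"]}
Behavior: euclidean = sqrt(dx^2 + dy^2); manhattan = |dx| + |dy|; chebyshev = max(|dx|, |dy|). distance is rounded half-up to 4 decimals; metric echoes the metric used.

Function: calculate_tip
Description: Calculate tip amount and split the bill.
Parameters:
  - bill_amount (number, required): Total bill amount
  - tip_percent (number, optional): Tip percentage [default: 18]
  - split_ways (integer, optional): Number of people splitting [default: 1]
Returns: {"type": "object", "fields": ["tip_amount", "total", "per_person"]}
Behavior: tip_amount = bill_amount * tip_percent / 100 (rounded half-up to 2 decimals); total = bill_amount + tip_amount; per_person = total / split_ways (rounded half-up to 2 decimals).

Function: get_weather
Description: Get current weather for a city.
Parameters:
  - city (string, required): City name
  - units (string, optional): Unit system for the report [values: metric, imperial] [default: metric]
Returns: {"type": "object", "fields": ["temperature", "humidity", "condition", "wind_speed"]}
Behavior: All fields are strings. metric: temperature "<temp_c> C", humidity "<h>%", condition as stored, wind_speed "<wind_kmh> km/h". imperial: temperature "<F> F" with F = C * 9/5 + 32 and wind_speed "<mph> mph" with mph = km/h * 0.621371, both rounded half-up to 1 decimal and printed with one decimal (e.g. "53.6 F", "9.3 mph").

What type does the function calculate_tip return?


The calculate_tip spec declares Returns: {"type": "object", "fields": ["tip_amount", "total", "per_person"]}
Type:
object


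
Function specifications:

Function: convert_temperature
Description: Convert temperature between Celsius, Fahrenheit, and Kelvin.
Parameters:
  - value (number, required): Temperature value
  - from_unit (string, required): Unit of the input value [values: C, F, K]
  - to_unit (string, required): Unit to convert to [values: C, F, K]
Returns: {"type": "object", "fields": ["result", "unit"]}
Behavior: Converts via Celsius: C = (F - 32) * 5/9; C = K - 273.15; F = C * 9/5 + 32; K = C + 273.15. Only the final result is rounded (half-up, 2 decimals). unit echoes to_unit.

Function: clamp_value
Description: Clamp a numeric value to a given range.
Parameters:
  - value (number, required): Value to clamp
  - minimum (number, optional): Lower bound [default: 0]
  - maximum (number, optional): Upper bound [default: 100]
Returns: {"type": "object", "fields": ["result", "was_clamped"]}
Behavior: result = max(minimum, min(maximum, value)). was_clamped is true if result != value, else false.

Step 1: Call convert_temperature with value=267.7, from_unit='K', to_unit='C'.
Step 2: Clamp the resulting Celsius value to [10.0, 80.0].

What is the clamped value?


Step 1: convert_temperature(value=267.7, from_unit=K, to_unit=C)
  To C: 267.7 - 273.15 = -5.45
  Target is C: -5.45
  Round to 2 decimals: -5.45
  -> result = -5.45 C
Step 2: clamp_value(value=-5.45, minimum=10.0, maximum=80.0)
  result = max(10.0, min(80.0, -5.45)) = max(10.0, -5.45) = 10.0
  was_clamped = (10.0 != -5.45) = true
  -> result = 10.0
10.0


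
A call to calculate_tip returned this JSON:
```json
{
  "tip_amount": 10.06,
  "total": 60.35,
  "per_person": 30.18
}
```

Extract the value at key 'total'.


60.35


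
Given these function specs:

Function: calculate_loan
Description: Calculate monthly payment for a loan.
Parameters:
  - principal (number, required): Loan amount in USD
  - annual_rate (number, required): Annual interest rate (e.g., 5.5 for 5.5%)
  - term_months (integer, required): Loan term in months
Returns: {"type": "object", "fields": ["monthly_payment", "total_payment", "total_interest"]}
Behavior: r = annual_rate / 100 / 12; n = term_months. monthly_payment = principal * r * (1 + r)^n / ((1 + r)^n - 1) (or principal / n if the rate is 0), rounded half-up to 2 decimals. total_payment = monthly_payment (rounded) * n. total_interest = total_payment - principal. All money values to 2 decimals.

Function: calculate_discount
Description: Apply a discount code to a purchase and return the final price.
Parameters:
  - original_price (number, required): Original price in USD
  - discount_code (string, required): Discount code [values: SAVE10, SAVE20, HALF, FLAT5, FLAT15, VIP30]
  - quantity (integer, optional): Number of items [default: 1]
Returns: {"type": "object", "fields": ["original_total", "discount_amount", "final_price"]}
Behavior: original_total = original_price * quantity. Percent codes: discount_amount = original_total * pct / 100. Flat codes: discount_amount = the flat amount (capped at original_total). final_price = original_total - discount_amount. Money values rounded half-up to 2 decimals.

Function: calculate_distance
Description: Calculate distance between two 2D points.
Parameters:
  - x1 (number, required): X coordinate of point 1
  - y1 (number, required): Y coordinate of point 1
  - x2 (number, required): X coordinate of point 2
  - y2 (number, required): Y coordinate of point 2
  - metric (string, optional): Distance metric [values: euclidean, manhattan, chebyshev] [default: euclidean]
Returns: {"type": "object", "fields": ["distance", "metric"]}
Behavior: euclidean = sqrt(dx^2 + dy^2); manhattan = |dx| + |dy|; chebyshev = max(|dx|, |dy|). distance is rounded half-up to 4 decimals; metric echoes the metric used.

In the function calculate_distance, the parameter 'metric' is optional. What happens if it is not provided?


The calculate_distance spec declares:
  - metric (string, optional): Distance metric [values: euclidean, manhattan, chebyshev] [default: euclidean]
It defaults to euclidean


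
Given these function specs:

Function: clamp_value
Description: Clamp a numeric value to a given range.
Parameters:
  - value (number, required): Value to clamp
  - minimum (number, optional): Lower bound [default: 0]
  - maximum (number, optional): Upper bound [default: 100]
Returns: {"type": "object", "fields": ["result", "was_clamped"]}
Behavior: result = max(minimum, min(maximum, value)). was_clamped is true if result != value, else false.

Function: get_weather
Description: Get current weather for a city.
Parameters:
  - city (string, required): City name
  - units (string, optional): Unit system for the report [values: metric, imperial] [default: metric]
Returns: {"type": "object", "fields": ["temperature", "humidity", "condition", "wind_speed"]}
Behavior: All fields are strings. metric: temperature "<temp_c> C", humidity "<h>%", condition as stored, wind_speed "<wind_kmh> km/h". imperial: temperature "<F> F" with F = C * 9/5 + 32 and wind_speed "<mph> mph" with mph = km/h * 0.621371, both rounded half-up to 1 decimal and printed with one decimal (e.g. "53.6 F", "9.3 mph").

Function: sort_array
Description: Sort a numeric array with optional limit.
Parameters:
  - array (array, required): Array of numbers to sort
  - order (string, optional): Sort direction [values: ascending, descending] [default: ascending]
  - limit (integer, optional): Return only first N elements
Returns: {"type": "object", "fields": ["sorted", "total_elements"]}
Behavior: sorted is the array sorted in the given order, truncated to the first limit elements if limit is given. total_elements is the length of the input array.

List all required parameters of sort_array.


Parameters of sort_array and their required/optional flag:
  array: required
  order: optional
  limit: optional
array


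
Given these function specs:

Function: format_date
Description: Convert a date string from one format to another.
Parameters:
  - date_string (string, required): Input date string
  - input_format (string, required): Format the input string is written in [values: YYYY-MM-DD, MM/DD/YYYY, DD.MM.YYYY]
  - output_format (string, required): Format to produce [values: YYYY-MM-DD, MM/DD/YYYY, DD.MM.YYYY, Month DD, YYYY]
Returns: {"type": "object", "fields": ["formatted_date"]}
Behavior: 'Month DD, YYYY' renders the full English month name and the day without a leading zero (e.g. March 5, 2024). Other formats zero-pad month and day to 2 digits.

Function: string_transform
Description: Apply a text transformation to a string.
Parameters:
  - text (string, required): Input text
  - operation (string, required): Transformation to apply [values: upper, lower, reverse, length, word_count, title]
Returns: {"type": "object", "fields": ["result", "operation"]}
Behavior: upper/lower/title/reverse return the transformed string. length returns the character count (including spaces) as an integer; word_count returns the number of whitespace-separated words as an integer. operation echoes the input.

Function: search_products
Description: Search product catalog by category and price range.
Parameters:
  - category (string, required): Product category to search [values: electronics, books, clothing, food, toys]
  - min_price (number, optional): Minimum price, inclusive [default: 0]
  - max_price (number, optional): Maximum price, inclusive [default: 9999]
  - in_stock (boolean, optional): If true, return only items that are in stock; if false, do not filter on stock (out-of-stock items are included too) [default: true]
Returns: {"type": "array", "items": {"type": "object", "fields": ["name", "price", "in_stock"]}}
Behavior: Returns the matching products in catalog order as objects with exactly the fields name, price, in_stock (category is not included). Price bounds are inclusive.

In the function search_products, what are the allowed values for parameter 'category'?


The search_products spec declares:
  - category (string, required): Product category to search [values: electronics, books, clothing, food, toys]
Allowed values:
electronics, books, clothing, food, toys


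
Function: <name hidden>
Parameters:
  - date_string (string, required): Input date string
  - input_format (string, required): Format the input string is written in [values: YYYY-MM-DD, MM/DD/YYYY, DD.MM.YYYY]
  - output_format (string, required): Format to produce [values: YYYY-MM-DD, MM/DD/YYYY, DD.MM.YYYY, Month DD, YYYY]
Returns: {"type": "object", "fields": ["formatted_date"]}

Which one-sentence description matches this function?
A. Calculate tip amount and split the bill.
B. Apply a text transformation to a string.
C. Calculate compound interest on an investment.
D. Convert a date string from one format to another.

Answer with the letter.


Parameters date_string, input_format, output_format and return ["formatted_date"] fit: Convert a date string from one format to another.
D


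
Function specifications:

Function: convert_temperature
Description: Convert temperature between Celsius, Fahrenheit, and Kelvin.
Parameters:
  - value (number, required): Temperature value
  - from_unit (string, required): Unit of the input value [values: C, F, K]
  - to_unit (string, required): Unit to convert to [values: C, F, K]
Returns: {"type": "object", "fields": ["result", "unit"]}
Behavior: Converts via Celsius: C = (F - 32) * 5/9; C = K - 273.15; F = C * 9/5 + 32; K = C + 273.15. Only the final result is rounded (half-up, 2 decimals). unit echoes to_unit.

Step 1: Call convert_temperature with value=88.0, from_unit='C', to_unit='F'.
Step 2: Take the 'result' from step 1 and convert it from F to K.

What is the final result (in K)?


Step 1: convert_temperature(value=88.0, from_unit=C, to_unit=F)
  Input already in C: 88
  To F: 88 * 9/5 + 32 = 190.4
  Round to 2 decimals: 190.4
  -> result = 190.4 F
Step 2: convert_temperature(value=190.4, from_unit=F, to_unit=K)
  To C: (190.4 - 32) * 5/9 = 88
  To K: 88 + 273.15 = 361.15
  Round to 2 decimals: 361.15
  -> result = 361.15 K
361.15 K


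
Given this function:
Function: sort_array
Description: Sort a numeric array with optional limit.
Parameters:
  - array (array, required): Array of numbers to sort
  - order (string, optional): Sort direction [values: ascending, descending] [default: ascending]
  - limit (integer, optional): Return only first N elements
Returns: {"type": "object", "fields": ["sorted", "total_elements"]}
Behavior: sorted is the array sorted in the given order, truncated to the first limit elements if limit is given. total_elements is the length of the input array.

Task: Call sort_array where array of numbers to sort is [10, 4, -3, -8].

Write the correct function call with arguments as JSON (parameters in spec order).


Mapping each described value to its parameter name:
  'Array of numbers to sort' -> array = [10, 4, -3, -8]
sort_array({"array": [10, 4, -3, -8]})


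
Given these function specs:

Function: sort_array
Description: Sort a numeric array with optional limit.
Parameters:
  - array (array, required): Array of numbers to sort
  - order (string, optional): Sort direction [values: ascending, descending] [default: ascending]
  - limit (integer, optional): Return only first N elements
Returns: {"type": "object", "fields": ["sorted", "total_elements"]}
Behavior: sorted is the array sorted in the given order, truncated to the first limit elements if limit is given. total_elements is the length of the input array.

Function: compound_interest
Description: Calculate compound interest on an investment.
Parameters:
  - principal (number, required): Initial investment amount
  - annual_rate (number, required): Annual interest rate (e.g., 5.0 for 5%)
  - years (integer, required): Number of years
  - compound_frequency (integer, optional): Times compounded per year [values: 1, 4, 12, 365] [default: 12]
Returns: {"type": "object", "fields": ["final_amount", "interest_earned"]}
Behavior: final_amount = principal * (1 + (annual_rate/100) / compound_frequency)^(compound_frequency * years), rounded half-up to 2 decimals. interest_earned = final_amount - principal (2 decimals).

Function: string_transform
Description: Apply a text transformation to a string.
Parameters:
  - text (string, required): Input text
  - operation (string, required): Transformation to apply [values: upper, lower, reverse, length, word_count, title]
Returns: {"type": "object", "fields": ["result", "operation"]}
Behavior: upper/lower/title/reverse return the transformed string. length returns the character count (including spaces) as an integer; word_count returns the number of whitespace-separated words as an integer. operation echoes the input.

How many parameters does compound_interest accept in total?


Parameters of compound_interest: principal (required), annual_rate (required), years (required), compound_frequency (optional)
Total:
4


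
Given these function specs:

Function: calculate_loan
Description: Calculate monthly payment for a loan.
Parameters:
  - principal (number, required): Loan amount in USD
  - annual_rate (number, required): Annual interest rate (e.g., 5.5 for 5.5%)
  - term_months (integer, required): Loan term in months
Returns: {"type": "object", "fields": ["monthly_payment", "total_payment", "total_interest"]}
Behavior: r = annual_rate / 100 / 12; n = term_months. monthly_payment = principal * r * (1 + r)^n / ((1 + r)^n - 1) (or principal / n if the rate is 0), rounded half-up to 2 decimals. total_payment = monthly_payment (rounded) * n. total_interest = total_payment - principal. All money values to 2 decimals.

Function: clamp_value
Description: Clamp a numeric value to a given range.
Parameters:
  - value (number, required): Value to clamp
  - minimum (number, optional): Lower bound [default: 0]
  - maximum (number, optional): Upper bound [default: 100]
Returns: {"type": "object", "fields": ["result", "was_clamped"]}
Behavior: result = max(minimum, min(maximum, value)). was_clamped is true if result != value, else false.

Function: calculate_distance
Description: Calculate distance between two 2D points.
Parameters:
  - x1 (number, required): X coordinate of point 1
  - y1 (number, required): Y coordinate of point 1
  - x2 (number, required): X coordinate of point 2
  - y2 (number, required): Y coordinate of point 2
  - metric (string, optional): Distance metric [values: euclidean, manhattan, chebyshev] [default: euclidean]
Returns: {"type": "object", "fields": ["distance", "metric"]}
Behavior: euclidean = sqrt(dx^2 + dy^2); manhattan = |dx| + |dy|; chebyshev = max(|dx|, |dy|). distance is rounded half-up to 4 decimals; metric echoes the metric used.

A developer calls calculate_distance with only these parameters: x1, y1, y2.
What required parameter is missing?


Required parameters: x1, y1, x2, y2
Provided: x1, y1, y2
Missing: x2
x2


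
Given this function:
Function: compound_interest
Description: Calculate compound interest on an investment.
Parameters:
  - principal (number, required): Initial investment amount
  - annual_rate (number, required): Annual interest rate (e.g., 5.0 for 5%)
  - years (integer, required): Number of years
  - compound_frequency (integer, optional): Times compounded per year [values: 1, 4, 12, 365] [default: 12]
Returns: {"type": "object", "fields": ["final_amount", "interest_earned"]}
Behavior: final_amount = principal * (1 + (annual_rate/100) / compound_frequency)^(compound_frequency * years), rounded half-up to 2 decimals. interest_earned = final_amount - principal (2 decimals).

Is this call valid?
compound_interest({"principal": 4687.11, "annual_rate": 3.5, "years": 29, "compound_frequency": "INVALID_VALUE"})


Checking parameter values...
Parameter 'compound_frequency' has value 'INVALID_VALUE' not in allowed: 1, 4, 12, 365
Invalid - 'compound_frequency' must be one of 1, 4, 12, 365


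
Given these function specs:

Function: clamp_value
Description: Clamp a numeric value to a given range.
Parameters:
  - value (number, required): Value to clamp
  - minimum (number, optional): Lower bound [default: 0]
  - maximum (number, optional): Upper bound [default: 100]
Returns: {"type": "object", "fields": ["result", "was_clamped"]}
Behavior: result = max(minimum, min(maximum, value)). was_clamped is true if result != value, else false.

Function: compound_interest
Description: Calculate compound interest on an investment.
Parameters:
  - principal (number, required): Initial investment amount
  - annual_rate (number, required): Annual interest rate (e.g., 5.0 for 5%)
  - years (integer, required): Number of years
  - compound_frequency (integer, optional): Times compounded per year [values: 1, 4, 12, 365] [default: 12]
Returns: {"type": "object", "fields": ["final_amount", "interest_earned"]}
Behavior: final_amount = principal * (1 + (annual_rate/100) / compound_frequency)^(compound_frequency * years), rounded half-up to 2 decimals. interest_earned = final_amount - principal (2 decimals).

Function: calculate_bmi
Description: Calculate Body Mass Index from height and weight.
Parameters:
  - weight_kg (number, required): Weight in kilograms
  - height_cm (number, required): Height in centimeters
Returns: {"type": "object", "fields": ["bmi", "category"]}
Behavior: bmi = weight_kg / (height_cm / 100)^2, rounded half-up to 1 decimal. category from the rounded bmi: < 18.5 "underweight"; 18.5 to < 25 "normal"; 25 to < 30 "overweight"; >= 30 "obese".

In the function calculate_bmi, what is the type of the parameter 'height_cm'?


The calculate_bmi spec declares:
  - height_cm (number, required): Height in centimeters
Type:
number


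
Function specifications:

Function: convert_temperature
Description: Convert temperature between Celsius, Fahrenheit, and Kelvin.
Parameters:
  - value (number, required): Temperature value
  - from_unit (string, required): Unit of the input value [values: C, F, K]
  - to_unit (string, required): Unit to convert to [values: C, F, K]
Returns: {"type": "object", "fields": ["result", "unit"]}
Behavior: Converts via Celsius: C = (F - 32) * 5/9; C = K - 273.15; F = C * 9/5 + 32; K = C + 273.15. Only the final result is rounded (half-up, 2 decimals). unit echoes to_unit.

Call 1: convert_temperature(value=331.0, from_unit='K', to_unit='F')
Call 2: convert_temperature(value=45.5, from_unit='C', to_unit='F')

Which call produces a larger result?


Call 1:
  To C: 331 - 273.15 = 57.85
  To F: 57.85 * 9/5 + 32 = 136.13
  Round to 2 decimals: 136.13
  -> 136.13 F
Call 2:
  Input already in C: 45.5
  To F: 45.5 * 9/5 + 32 = 113.9
  Round to 2 decimals: 113.9
  -> 113.9 F
Call 1 (136.13 F)


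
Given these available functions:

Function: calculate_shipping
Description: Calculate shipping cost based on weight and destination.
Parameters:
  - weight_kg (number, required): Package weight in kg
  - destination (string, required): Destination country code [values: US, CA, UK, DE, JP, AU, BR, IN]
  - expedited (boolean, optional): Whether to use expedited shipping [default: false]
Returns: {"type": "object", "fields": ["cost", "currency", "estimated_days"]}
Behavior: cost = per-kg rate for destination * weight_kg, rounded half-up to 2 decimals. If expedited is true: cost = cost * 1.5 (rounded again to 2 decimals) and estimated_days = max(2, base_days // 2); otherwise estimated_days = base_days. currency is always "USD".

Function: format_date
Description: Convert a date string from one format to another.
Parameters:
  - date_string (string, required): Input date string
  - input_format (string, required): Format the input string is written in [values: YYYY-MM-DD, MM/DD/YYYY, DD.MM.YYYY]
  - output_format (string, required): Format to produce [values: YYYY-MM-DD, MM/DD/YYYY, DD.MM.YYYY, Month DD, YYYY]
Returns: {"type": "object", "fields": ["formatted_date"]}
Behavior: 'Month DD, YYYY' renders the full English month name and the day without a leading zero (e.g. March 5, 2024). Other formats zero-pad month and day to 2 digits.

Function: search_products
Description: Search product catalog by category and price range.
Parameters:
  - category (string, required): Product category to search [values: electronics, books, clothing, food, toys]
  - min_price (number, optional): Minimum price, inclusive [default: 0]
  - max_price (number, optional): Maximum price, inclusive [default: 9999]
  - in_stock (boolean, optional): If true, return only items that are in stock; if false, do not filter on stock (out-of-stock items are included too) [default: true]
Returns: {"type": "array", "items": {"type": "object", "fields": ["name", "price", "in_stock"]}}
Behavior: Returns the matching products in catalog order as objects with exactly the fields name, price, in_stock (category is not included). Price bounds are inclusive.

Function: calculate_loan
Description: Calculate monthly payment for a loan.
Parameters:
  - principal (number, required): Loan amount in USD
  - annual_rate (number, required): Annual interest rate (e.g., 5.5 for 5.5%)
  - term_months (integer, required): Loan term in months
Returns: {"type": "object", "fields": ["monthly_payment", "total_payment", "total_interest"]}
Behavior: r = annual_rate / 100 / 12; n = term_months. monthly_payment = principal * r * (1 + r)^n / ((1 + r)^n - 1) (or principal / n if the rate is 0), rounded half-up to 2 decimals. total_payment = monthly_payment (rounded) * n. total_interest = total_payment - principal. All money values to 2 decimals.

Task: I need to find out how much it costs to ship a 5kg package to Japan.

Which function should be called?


The task needs a function whose description is: Calculate shipping cost based on weight and destination.
calculate_shipping


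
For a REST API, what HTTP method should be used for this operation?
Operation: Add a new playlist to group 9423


GET = read, POST = create, PUT = update/replace, DELETE = remove
This operation is a create.
POST


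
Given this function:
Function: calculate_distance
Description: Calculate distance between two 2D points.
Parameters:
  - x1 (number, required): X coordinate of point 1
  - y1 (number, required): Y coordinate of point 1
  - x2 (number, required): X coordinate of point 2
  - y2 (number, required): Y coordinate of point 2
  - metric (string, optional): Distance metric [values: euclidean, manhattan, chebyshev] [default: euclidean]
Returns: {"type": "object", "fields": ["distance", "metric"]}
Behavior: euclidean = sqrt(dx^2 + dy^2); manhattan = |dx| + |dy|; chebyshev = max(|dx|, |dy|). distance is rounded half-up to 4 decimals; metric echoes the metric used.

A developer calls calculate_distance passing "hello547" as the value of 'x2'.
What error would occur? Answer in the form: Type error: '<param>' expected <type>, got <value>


Spec: 'x2' is declared as number; "hello547" is a string.
Type error: 'x2' expected number, got "hello547"


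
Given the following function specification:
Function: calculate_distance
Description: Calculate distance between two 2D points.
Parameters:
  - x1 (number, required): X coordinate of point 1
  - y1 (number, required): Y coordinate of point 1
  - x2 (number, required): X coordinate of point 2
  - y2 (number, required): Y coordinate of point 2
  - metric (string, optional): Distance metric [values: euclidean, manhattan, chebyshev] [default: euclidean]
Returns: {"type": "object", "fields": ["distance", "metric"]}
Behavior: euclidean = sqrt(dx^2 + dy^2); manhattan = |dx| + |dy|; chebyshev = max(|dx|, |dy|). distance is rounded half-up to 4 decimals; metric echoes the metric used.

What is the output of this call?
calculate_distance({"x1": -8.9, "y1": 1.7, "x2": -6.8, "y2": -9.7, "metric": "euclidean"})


|dx| = |-6.8 - -8.9| = 2.1; |dy| = |-9.7 - 1.7| = 11.4
euclidean: sqrt(2.1^2 + 11.4^2) = sqrt(134.37) = 11.591807
Round to 4 decimals: 11.5918
Output:
{"distance": 11.5918, "metric": "euclidean"}


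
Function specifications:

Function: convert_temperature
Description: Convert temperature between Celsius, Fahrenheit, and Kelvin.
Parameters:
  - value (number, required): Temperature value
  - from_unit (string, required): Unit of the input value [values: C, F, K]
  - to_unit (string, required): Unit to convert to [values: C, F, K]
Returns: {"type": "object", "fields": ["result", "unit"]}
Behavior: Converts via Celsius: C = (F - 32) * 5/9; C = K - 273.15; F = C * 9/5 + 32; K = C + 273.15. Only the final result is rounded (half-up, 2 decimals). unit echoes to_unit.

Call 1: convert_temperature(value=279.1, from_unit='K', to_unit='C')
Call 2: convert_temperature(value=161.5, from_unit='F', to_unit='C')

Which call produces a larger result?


Call 1:
  To C: 279.1 - 273.15 = 5.95
  Target is C: 5.95
  Round to 2 decimals: 5.95
  -> 5.95 C
Call 2:
  To C: (161.5 - 32) * 5/9 = 71.944444
  Target is C: 71.944444
  Round to 2 decimals: 71.94
  -> 71.94 C
Call 2 (71.94 C)


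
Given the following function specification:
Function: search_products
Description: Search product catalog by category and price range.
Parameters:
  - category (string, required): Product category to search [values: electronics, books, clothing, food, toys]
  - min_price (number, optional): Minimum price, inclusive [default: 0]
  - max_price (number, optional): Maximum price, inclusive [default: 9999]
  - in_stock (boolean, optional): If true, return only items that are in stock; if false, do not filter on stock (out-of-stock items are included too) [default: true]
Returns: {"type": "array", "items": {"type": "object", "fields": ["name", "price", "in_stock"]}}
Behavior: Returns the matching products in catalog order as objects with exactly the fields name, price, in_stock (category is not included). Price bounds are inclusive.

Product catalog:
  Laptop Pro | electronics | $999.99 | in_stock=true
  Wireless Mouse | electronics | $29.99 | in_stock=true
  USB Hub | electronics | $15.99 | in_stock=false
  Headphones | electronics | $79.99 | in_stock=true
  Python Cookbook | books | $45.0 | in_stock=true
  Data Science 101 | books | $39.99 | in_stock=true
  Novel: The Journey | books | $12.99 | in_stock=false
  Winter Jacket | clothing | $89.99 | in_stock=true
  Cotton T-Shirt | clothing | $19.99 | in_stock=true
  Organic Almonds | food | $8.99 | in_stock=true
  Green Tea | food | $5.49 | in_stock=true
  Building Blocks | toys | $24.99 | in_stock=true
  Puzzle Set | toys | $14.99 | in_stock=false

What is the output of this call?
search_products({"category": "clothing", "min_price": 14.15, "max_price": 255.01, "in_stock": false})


Filter: category=clothing, 14.15 <= price <= 255.01, in_stock=false so stock is not filtered
  Winter Jacket ($89.99): keep
  Cotton T-Shirt ($19.99): keep
Output:
[{"name": "Winter Jacket", "price": 89.99, "in_stock": true}, {"name": "Cotton T-Shirt", "price": 19.99, "in_stock": true}]


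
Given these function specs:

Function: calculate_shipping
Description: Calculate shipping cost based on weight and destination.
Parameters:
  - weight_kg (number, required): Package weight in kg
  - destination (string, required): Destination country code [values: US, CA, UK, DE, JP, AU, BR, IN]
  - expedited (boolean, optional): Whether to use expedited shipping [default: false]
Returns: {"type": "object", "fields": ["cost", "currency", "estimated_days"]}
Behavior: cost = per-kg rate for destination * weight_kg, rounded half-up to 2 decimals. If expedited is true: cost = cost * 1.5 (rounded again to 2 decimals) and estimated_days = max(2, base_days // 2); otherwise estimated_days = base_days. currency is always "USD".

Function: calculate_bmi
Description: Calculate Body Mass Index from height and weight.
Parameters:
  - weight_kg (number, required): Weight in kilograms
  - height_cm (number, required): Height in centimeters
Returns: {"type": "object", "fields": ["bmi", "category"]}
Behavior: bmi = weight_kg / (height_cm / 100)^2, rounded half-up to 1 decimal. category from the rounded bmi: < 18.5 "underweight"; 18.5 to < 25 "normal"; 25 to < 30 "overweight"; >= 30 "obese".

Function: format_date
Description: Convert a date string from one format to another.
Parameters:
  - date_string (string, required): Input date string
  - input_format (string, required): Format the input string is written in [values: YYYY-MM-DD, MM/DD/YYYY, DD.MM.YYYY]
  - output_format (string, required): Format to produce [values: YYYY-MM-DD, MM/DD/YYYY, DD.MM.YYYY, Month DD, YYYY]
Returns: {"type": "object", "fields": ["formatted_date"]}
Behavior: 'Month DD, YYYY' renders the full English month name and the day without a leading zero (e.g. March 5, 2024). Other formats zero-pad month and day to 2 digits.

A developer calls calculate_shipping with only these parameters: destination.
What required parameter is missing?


Required parameters: weight_kg, destination
Provided: destination
Missing: weight_kg
weight_kg


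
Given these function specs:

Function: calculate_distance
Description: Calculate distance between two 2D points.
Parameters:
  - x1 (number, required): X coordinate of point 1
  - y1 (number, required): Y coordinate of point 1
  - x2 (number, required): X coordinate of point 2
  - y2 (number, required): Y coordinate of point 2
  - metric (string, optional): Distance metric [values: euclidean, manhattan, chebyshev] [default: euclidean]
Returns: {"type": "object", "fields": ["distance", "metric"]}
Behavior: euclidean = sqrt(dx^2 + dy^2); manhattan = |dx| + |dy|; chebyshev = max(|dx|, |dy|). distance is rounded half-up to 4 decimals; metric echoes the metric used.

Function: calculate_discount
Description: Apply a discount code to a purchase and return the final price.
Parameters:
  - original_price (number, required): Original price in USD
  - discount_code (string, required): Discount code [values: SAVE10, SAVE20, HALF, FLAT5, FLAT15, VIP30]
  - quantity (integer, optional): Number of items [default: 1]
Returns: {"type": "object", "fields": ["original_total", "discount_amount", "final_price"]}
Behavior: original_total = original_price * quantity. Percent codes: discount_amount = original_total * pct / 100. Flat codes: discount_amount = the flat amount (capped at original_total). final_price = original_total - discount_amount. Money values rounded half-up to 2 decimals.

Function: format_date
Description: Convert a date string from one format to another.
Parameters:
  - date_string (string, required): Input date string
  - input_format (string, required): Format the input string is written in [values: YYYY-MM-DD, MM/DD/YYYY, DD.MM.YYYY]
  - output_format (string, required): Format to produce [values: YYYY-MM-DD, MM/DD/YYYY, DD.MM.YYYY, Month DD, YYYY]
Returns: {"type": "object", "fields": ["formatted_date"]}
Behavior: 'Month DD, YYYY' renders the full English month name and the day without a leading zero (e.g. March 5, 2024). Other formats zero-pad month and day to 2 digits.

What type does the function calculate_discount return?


The calculate_discount spec declares Returns: {"type": "object", "fields": ["original_total", "discount_amount", "final_price"]}
Type:
object


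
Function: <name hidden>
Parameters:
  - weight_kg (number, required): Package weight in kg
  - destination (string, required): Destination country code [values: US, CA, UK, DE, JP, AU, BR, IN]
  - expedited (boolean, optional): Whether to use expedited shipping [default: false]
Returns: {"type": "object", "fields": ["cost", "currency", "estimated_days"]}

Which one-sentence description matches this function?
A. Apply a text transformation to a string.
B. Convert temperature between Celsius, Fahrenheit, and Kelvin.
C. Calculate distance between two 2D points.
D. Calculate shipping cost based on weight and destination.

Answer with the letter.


Parameters weight_kg, destination, expedited and return ["cost", "currency", "estimated_days"] fit: Calculate shipping cost based on weight and destination.
D


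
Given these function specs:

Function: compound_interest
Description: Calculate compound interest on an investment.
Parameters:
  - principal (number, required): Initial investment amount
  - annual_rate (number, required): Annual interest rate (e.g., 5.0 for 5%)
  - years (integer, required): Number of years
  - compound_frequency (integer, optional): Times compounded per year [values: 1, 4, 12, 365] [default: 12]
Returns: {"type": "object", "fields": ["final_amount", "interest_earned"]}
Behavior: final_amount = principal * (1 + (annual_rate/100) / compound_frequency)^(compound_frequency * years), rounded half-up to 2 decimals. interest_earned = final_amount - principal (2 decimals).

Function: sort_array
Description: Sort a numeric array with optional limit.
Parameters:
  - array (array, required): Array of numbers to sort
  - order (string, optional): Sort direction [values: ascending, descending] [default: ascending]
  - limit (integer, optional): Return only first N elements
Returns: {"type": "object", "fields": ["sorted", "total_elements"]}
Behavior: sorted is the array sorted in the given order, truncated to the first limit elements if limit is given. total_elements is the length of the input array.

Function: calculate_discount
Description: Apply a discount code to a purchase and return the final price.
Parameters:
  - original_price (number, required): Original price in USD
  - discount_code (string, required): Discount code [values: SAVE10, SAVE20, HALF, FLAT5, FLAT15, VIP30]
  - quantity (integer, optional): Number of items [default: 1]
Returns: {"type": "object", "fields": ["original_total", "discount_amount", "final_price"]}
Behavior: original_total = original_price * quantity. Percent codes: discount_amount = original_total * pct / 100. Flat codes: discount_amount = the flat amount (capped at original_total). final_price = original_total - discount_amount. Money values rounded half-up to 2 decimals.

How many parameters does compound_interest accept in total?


Parameters of compound_interest: principal (required), annual_rate (required), years (required), compound_frequency (optional)
Total:
4


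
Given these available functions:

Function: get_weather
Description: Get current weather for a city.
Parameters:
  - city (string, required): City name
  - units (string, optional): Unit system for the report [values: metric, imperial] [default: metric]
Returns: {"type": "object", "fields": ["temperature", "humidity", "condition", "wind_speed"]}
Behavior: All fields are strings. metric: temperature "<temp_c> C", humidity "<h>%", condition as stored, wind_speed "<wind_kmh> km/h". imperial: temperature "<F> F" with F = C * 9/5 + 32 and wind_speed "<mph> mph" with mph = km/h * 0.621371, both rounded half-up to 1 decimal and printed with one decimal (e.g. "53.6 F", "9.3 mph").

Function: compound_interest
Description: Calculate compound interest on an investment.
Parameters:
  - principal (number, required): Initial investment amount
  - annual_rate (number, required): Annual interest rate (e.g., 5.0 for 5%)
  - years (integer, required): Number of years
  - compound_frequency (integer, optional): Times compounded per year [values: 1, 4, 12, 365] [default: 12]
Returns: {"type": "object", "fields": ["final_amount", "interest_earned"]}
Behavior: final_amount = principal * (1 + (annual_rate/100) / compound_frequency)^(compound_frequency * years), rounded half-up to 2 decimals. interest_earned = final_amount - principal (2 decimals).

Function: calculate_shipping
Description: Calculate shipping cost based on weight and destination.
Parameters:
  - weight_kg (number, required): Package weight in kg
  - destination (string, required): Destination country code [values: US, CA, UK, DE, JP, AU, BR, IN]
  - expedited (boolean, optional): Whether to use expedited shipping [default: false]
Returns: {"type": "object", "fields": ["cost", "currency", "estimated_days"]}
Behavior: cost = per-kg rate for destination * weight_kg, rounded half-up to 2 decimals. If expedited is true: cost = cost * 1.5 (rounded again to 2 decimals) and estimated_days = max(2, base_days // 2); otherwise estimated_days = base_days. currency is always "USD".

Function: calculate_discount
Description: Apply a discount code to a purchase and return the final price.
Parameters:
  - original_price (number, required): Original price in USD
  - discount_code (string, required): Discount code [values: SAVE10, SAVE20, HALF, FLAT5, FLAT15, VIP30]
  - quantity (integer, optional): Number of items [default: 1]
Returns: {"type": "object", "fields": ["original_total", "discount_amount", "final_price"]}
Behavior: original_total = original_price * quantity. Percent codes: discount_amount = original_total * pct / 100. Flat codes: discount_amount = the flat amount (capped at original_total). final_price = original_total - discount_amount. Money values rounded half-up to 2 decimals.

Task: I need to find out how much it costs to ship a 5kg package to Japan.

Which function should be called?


The task needs a function whose description is: Calculate shipping cost based on weight and destination.
calculate_shipping
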